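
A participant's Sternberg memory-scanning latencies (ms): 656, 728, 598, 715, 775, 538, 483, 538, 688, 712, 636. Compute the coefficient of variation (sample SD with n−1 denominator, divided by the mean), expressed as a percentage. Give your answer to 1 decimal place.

14.5%

n = 11, Σ = 7067, M = 642.4545
Σ(x−M)² = 86508.727; s = √(86508.727/10) = 93.0101
CV = 93.0101 / 642.4545 = 0.14477 = 14.477%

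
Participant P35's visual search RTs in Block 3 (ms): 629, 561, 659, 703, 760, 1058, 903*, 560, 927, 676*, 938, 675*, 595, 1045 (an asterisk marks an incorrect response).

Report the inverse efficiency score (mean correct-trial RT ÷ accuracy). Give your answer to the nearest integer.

976 ms

Correct trials (n=11): 629, 561, 659, 703, 760, 1058, 560, 927, 938, 595, 1045
Mean correct RT = 8435/11 = 766.8182 ms
Proportion correct = 11/14
IES = 766.8182 / (11/14) = 975.950 ms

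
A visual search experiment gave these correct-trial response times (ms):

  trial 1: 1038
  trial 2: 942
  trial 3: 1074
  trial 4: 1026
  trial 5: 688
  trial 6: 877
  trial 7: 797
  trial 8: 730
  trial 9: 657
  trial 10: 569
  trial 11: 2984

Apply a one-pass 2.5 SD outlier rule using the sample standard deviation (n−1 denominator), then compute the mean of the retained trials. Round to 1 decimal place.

839.8 ms

n = 11, ΣRT = 11382, M = 1034.727
Σ(x−M)² = 4463942.18; s = √(4463942.18/10) = 668.127
Cutoffs: 1034.727 ± 2.5·668.127 → [-635.6, 2705.0]
Outside: 2984 → excluded.
Retained (n=10): Σ = 8398, mean = 8398/10 = 839.800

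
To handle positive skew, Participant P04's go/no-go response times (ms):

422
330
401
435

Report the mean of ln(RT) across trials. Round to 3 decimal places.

5.978

ln(RT): 6.0450, 5.7991, 5.9940, 6.0753
Σ ln(RT) = 23.9134
Mean = 23.9134/4 = 5.97835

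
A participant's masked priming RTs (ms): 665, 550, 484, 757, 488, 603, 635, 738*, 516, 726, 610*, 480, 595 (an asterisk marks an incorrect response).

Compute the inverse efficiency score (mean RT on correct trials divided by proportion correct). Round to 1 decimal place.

698.2 ms

Correct trials (n=11): 665, 550, 484, 757, 488, 603, 635, 516, 726, 480, 595
Mean correct RT = 6499/11 = 590.8182 ms
Proportion correct = 11/13
IES = 590.8182 / (11/13) = 698.240 ms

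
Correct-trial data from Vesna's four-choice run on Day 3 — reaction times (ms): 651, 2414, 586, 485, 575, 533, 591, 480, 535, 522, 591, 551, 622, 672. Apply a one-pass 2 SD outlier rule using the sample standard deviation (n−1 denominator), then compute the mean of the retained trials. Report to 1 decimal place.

568.8 ms

n = 14, ΣRT = 9808, M = 700.571
Σ(x−M)² = 3203067.43; s = √(3203067.43/13) = 496.377
Cutoffs: 700.571 ± 2·496.377 → [-292.2, 1693.3]
Outside: 2414 → excluded.
Retained (n=13): Σ = 7394, mean = 7394/13 = 568.769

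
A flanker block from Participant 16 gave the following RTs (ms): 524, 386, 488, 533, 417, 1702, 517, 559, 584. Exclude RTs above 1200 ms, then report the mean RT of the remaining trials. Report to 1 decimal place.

501.0 ms

Excluded: 1702
Retained (n=8): Σ = 4008
Mean = 4008/8 = 501.0000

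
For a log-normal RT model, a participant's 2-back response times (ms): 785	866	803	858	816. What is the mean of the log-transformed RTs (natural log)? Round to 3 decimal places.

6.715

ln(RT): 6.6657, 6.7639, 6.6884, 6.7546, 6.7044
Σ ln(RT) = 33.5769
Mean = 33.5769/5 = 6.71539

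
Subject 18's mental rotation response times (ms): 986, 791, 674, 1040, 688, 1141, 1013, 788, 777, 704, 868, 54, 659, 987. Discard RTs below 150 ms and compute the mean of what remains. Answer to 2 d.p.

Excluded: 54
Retained (n=13): Σ = 11116
Mean = 11116/13 = 855.0769

855.08 ms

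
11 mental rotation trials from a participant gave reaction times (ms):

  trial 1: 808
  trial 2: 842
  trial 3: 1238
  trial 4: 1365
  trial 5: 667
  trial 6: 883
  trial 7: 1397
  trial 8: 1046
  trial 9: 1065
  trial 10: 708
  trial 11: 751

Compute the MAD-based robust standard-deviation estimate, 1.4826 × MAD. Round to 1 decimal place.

259.5 ms

Sorted: 667, 708, 751, 808, 842, 883, 1046, 1065, 1238, 1365, 1397 → median = 883
|x − 883| sorted: 0, 41, 75, 132, 163, 175, 182, 216, 355, 482, 514 → MAD = 175
Robust SD ≈ 1.4826 × 175 = 259.455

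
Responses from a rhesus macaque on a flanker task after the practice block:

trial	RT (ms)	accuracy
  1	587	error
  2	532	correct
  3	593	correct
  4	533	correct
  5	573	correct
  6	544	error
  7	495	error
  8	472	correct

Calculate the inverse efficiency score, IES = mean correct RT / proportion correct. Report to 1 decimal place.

Correct trials (n=5): 532, 593, 533, 573, 472
Mean correct RT = 2703/5 = 540.6000 ms
Proportion correct = 5/8
IES = 540.6000 / (5/8) = 864.960 ms

865.0 ms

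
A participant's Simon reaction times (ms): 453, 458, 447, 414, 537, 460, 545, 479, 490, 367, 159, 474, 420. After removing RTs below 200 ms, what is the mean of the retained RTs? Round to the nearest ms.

462 ms

Excluded: 159
Retained (n=12): Σ = 5544
Mean = 5544/12 = 462.0000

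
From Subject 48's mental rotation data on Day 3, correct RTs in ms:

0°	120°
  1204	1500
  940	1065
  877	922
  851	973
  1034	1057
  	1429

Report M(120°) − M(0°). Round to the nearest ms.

176 ms

M(0°) = 4906/5 = 981.200
M(120°) = 6946/6 = 1157.667
Difference = 1157.667 − 981.200 = 176.467 ms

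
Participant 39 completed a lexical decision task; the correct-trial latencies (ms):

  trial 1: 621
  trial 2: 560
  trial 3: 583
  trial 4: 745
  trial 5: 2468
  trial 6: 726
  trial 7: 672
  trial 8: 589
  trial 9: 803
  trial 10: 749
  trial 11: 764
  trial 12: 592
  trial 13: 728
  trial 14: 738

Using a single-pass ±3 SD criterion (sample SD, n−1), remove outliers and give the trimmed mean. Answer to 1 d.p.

n = 14, ΣRT = 11338, M = 809.857
Σ(x−M)² = 3043197.71; s = √(3043197.71/13) = 483.831
Cutoffs: 809.857 ± 3·483.831 → [-641.6, 2261.3]
Outside: 2468 → excluded.
Retained (n=13): Σ = 8870, mean = 8870/13 = 682.308

682.3 ms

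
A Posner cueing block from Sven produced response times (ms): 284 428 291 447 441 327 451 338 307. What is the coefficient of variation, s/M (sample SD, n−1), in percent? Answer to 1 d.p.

n = 9, Σ = 3314, M = 368.2222
Σ(x−M)² = 41345.556; s = √(41345.556/8) = 71.8902
CV = 71.8902 / 368.2222 = 0.19524 = 19.524%

19.5%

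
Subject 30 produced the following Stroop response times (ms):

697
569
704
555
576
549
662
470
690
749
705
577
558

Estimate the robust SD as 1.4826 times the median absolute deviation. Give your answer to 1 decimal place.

Sorted: 470, 549, 555, 558, 569, 576, 577, 662, 690, 697, 704, 705, 749 → median = 577
|x − 577| sorted: 0, 1, 8, 19, 22, 28, 85, 107, 113, 120, 127, 128, 172 → MAD = 85
Robust SD ≈ 1.4826 × 85 = 126.021

126.0 ms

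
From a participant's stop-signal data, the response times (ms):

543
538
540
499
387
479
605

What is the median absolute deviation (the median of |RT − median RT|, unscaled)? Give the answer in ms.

Sorted: 387, 479, 499, 538, 540, 543, 605 → median = 538
|x − 538|: 5, 0, 2, 39, 151, 59, 67
Sorted deviations: 0, 2, 5, 39, 59, 67, 151 → MAD = 39

39 ms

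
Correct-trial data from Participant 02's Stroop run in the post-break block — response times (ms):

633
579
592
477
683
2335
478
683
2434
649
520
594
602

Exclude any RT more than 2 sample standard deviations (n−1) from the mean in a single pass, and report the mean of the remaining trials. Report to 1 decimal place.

590.0 ms

n = 13, ΣRT = 11259, M = 866.077
Σ(x−M)² = 5507646.92; s = √(5507646.92/12) = 677.474
Cutoffs: 866.077 ± 2·677.474 → [-488.9, 2221.0]
Outside: 2335, 2434 → excluded.
Retained (n=11): Σ = 6490, mean = 6490/11 = 590.000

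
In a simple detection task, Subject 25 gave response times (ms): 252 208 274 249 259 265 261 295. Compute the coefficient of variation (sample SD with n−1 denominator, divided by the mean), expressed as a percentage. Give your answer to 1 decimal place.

9.6%

n = 8, Σ = 2063, M = 257.8750
Σ(x−M)² = 4300.875; s = √(4300.875/7) = 24.7873
CV = 24.7873 / 257.8750 = 0.09612 = 9.612%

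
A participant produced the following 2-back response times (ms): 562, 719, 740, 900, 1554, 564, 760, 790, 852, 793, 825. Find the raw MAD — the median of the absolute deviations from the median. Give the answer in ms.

62 ms

Sorted: 562, 564, 719, 740, 760, 790, 793, 825, 852, 900, 1554 → median = 790
|x − 790|: 228, 71, 50, 110, 764, 226, 30, 0, 62, 3, 35
Sorted deviations: 0, 3, 30, 35, 50, 62, 71, 110, 226, 228, 764 → MAD = 62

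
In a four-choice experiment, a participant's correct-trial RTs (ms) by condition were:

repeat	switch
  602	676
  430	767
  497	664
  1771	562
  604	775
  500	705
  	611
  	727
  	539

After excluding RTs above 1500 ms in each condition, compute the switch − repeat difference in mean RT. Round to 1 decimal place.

143.0 ms

repeat: exclude 1771
M(repeat) = 2633/5 = 526.600
M(switch) = 6026/9 = 669.556
Difference = 669.556 − 526.600 = 142.956 ms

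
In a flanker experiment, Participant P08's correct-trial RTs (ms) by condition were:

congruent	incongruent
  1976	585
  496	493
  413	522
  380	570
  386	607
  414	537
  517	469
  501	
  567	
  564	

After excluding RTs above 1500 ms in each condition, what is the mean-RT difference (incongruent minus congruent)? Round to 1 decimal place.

69.5 ms

congruent: exclude 1976
M(congruent) = 4238/9 = 470.889
M(incongruent) = 3783/7 = 540.429
Difference = 540.429 − 470.889 = 69.540 ms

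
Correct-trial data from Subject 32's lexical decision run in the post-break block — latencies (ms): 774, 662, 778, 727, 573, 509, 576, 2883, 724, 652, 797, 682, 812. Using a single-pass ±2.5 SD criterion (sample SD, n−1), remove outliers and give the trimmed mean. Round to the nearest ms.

n = 13, ΣRT = 11149, M = 857.615
Σ(x−M)² = 4549411.08; s = √(4549411.08/12) = 615.725
Cutoffs: 857.615 ± 2.5·615.725 → [-681.7, 2396.9]
Outside: 2883 → excluded.
Retained (n=12): Σ = 8266, mean = 8266/12 = 688.833

689 ms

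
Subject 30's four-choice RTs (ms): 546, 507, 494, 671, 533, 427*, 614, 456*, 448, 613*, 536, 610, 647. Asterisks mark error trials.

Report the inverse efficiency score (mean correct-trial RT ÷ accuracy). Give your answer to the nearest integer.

Correct trials (n=10): 546, 507, 494, 671, 533, 614, 448, 536, 610, 647
Mean correct RT = 5606/10 = 560.6000 ms
Proportion correct = 10/13
IES = 560.6000 / (10/13) = 728.780 ms

729 ms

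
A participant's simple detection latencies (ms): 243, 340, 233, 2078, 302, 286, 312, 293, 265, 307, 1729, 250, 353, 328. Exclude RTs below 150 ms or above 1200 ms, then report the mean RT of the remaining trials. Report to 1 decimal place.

292.7 ms

Excluded: 1729, 2078
Retained (n=12): Σ = 3512
Mean = 3512/12 = 292.6667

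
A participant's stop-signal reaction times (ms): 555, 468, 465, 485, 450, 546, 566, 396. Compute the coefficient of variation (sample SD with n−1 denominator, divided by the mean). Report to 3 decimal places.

n = 8, Σ = 3931, M = 491.3750
Σ(x−M)² = 24691.875; s = √(24691.875/7) = 59.3920
CV = 59.3920 / 491.3750 = 0.12087

0.121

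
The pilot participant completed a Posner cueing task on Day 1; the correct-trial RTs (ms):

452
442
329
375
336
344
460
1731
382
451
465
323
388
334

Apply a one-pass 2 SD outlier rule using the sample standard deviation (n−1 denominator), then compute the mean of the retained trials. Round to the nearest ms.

391 ms

n = 14, ΣRT = 6812, M = 486.571
Σ(x−M)² = 1705181.43; s = √(1705181.43/13) = 362.171
Cutoffs: 486.571 ± 2·362.171 → [-237.8, 1210.9]
Outside: 1731 → excluded.
Retained (n=13): Σ = 5081, mean = 5081/13 = 390.846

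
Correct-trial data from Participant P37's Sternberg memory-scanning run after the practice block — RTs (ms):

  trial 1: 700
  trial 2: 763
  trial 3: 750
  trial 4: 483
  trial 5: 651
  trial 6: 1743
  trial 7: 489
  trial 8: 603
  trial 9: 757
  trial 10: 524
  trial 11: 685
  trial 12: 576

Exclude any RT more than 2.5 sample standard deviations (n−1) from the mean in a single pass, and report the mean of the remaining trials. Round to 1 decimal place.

n = 12, ΣRT = 8724, M = 727.000
Σ(x−M)² = 1238816.00; s = √(1238816.00/11) = 335.588
Cutoffs: 727.000 ± 2.5·335.588 → [-112.0, 1566.0]
Outside: 1743 → excluded.
Retained (n=11): Σ = 6981, mean = 6981/11 = 634.636

634.6 ms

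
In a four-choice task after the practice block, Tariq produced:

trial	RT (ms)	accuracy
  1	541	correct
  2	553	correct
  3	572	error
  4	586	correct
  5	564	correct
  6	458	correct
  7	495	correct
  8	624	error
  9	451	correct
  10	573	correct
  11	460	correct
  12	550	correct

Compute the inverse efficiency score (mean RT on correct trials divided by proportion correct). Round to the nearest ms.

628 ms

Correct trials (n=10): 541, 553, 586, 564, 458, 495, 451, 573, 460, 550
Mean correct RT = 5231/10 = 523.1000 ms
Proportion correct = 10/12
IES = 523.1000 / (10/12) = 627.720 ms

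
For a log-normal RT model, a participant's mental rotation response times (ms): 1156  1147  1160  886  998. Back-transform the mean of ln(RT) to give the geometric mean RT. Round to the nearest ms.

ln(RT): 7.0527, 7.0449, 7.0562, 6.7867, 6.9058
Mean ln(RT) = 34.8463/5 = 6.96925
Geometric mean = exp(6.96925) = 1063.43 ms

1063 ms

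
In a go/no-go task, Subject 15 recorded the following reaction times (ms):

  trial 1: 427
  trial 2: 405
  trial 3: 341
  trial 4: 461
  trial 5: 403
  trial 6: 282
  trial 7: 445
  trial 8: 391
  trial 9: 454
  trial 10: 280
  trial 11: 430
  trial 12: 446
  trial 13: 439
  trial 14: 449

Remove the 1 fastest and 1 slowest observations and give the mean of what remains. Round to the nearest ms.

Sorted: 280, 282, 341, 391, 403, 405, 427, 430, 439, 445, 446, 449, 454, 461
Drop lowest 1 (280) and highest 1 (461)
Remaining (n=12): Σ = 4912, mean = 4912/12 = 409.333

409 ms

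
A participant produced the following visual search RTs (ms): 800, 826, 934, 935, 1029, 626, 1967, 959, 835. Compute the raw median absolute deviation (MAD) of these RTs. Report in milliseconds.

99 ms

Sorted: 626, 800, 826, 835, 934, 935, 959, 1029, 1967 → median = 934
|x − 934|: 134, 108, 0, 1, 95, 308, 1033, 25, 99
Sorted deviations: 0, 1, 25, 95, 99, 108, 134, 308, 1033 → MAD = 99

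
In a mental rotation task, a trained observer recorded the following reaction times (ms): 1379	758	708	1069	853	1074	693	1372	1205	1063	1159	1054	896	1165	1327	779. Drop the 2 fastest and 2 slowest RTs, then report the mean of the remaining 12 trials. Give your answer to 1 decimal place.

1033.5 ms

Sorted: 693, 708, 758, 779, 853, 896, 1054, 1063, 1069, 1074, 1159, 1165, 1205, 1327, 1372, 1379
Drop lowest 2 (693, 708) and highest 2 (1372, 1379)
Remaining (n=12): Σ = 12402, mean = 12402/12 = 1033.500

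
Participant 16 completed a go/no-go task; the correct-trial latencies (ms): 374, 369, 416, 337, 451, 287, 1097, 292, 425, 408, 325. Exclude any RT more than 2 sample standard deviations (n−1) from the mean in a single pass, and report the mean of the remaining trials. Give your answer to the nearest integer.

368 ms

n = 11, ΣRT = 4781, M = 434.636
Σ(x−M)² = 511822.55; s = √(511822.55/10) = 226.235
Cutoffs: 434.636 ± 2·226.235 → [-17.8, 887.1]
Outside: 1097 → excluded.
Retained (n=10): Σ = 3684, mean = 3684/10 = 368.400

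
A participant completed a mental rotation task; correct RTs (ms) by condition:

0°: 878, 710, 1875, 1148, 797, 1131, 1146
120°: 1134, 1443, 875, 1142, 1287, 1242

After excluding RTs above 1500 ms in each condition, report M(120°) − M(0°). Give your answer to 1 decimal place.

0°: exclude 1875
M(0°) = 5810/6 = 968.333
M(120°) = 7123/6 = 1187.167
Difference = 1187.167 − 968.333 = 218.833 ms

218.8 ms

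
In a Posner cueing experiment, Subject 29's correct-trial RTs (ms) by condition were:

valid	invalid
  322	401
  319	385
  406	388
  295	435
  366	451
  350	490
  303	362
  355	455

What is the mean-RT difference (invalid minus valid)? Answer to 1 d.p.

M(valid) = 2716/8 = 339.500
M(invalid) = 3367/8 = 420.875
Difference = 420.875 − 339.500 = 81.375 ms

81.4 ms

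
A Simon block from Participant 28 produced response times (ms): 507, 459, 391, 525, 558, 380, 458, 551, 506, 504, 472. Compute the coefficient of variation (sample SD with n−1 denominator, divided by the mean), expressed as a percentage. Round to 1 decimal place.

n = 11, Σ = 5311, M = 482.8182
Σ(x−M)² = 33953.636; s = √(33953.636/10) = 58.2697
CV = 58.2697 / 482.8182 = 0.12069 = 12.069%

12.1%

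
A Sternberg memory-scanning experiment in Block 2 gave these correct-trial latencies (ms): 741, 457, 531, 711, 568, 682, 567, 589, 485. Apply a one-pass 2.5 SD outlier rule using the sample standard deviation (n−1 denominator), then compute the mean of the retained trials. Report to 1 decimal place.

592.3 ms

n = 9, ΣRT = 5331, M = 592.333
Σ(x−M)² = 79066.00; s = √(79066.00/8) = 99.415
Cutoffs: 592.333 ± 2.5·99.415 → [343.8, 840.9]
No RTs fall outside the cutoffs; all 9 retained. Mean = 5331/9 = 592.333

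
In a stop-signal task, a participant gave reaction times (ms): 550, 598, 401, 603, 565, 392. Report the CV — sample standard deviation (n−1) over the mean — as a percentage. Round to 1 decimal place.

18.6%

n = 6, Σ = 3109, M = 518.1667
Σ(x−M)² = 46422.833; s = √(46422.833/5) = 96.3565
CV = 96.3565 / 518.1667 = 0.18596 = 18.596%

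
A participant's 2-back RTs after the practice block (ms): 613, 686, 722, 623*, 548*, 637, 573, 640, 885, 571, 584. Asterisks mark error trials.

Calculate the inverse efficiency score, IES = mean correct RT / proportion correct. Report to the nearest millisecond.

803 ms

Correct trials (n=9): 613, 686, 722, 637, 573, 640, 885, 571, 584
Mean correct RT = 5911/9 = 656.7778 ms
Proportion correct = 9/11
IES = 656.7778 / (9/11) = 802.728 ms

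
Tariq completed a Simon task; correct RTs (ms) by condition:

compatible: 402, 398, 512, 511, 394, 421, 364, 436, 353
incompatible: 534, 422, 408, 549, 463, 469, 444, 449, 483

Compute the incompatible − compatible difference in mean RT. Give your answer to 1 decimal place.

47.8 ms

M(compatible) = 3791/9 = 421.222
M(incompatible) = 4221/9 = 469.000
Difference = 469.000 − 421.222 = 47.778 ms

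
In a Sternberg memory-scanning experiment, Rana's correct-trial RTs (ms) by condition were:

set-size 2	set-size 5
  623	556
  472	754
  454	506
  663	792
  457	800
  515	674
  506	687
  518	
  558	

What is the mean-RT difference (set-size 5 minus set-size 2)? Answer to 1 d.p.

151.7 ms

M(set-size 2) = 4766/9 = 529.556
M(set-size 5) = 4769/7 = 681.286
Difference = 681.286 − 529.556 = 151.730 ms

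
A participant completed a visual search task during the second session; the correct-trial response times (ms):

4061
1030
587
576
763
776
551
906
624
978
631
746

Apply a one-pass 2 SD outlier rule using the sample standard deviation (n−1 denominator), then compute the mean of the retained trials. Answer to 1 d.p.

n = 12, ΣRT = 12229, M = 1019.083
Σ(x−M)² = 10375914.92; s = √(10375914.92/11) = 971.218
Cutoffs: 1019.083 ± 2·971.218 → [-923.4, 2961.5]
Outside: 4061 → excluded.
Retained (n=11): Σ = 8168, mean = 8168/11 = 742.545

742.5 ms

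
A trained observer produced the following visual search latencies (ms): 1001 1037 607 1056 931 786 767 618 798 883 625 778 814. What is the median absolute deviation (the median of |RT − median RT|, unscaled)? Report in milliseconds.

133 ms

Sorted: 607, 618, 625, 767, 778, 786, 798, 814, 883, 931, 1001, 1037, 1056 → median = 798
|x − 798|: 203, 239, 191, 258, 133, 12, 31, 180, 0, 85, 173, 20, 16
Sorted deviations: 0, 12, 16, 20, 31, 85, 133, 173, 180, 191, 203, 239, 258 → MAD = 133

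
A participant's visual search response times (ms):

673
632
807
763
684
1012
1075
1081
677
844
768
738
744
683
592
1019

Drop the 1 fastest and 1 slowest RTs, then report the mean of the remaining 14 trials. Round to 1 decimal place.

794.2 ms

Sorted: 592, 632, 673, 677, 683, 684, 738, 744, 763, 768, 807, 844, 1012, 1019, 1075, 1081
Drop lowest 1 (592) and highest 1 (1081)
Remaining (n=14): Σ = 11119, mean = 11119/14 = 794.214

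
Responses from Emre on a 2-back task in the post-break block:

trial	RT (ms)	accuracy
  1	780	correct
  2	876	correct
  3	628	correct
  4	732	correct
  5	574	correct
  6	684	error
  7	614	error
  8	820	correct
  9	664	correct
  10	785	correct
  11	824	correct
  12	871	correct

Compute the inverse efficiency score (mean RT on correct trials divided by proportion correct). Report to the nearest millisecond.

Correct trials (n=10): 780, 876, 628, 732, 574, 820, 664, 785, 824, 871
Mean correct RT = 7554/10 = 755.4000 ms
Proportion correct = 10/12
IES = 755.4000 / (10/12) = 906.480 ms

906 ms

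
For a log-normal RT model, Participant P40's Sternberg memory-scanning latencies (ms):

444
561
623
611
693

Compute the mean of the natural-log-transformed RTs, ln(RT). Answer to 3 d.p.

ln(RT): 6.0958, 6.3297, 6.4345, 6.4151, 6.5410
Σ ln(RT) = 31.8162
Mean = 31.8162/5 = 6.36324

6.363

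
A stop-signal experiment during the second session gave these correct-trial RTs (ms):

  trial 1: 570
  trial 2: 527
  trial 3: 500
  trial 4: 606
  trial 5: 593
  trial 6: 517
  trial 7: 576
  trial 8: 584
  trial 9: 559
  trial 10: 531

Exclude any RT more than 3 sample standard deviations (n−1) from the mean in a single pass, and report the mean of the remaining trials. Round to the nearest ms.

556 ms

n = 10, ΣRT = 5563, M = 556.300
Σ(x−M)² = 11380.10; s = √(11380.10/9) = 35.559
Cutoffs: 556.300 ± 3·35.559 → [449.6, 663.0]
No RTs fall outside the cutoffs; all 10 retained. Mean = 5563/10 = 556.300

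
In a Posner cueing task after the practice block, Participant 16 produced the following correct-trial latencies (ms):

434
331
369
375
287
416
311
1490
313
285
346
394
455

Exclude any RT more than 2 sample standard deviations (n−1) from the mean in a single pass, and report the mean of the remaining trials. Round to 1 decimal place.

359.7 ms

n = 13, ΣRT = 5806, M = 446.615
Σ(x−M)² = 1215071.08; s = √(1215071.08/12) = 318.207
Cutoffs: 446.615 ± 2·318.207 → [-189.8, 1083.0]
Outside: 1490 → excluded.
Retained (n=12): Σ = 4316, mean = 4316/12 = 359.667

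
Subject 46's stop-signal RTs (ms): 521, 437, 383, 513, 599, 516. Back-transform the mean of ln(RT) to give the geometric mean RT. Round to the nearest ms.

490 ms

ln(RT): 6.2558, 6.0799, 5.9480, 6.2403, 6.3953, 6.2461
Mean ln(RT) = 37.1654/6 = 6.19423
Geometric mean = exp(6.19423) = 489.91 ms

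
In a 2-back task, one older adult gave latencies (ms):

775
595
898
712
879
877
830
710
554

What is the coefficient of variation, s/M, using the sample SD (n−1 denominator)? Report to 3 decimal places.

0.166

n = 9, Σ = 6830, M = 758.8889
Σ(x−M)² = 126472.889; s = √(126472.889/8) = 125.7343
CV = 125.7343 / 758.8889 = 0.16568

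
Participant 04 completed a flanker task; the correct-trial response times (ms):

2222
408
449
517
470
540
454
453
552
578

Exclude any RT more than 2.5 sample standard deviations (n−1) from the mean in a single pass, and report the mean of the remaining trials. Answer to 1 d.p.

491.2 ms

n = 10, ΣRT = 6643, M = 664.300
Σ(x−M)² = 2722306.10; s = √(2722306.10/9) = 549.980
Cutoffs: 664.300 ± 2.5·549.980 → [-710.7, 2039.3]
Outside: 2222 → excluded.
Retained (n=9): Σ = 4421, mean = 4421/9 = 491.222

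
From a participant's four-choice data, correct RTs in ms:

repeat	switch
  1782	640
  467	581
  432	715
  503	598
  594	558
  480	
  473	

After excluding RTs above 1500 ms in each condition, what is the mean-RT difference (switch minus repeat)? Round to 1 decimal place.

126.9 ms

repeat: exclude 1782
M(repeat) = 2949/6 = 491.500
M(switch) = 3092/5 = 618.400
Difference = 618.400 − 491.500 = 126.900 ms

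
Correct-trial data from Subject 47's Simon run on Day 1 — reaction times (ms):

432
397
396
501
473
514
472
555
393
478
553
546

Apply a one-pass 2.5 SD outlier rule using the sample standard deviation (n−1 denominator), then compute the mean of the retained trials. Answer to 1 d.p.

n = 12, ΣRT = 5710, M = 475.833
Σ(x−M)² = 40633.67; s = √(40633.67/11) = 60.778
Cutoffs: 475.833 ± 2.5·60.778 → [323.9, 627.8]
No RTs fall outside the cutoffs; all 12 retained. Mean = 5710/12 = 475.833

475.8 ms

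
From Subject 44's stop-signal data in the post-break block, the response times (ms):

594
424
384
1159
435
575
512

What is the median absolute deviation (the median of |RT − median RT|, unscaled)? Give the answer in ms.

82 ms

Sorted: 384, 424, 435, 512, 575, 594, 1159 → median = 512
|x − 512|: 82, 88, 128, 647, 77, 63, 0
Sorted deviations: 0, 63, 77, 82, 88, 128, 647 → MAD = 82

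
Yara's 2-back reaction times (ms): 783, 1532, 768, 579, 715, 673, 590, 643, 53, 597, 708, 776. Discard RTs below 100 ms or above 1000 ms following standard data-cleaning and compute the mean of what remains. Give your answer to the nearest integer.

Excluded: 53, 1532
Retained (n=10): Σ = 6832
Mean = 6832/10 = 683.2000

683 ms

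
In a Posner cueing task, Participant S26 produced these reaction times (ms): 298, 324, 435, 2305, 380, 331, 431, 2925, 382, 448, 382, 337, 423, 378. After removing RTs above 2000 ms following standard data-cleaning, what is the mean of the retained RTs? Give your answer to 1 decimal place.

Excluded: 2305, 2925
Retained (n=12): Σ = 4549
Mean = 4549/12 = 379.0833

379.1 ms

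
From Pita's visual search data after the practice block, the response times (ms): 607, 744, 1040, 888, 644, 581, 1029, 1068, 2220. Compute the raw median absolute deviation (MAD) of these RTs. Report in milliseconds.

180 ms

Sorted: 581, 607, 644, 744, 888, 1029, 1040, 1068, 2220 → median = 888
|x − 888|: 281, 144, 152, 0, 244, 307, 141, 180, 1332
Sorted deviations: 0, 141, 144, 152, 180, 244, 281, 307, 1332 → MAD = 180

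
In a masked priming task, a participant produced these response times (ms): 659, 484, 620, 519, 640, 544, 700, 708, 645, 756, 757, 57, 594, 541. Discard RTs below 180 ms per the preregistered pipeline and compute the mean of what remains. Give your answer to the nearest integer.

628 ms

Excluded: 57
Retained (n=13): Σ = 8167
Mean = 8167/13 = 628.2308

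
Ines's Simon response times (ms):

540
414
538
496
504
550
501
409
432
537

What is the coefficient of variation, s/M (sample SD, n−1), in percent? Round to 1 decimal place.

11.1%

n = 10, Σ = 4921, M = 492.1000
Σ(x−M)² = 26622.900; s = √(26622.900/9) = 54.3884
CV = 54.3884 / 492.1000 = 0.11052 = 11.052%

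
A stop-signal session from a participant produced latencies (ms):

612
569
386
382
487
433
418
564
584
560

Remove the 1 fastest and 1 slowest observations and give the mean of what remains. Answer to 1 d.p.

500.1 ms

Sorted: 382, 386, 418, 433, 487, 560, 564, 569, 584, 612
Drop lowest 1 (382) and highest 1 (612)
Remaining (n=8): Σ = 4001, mean = 4001/8 = 500.125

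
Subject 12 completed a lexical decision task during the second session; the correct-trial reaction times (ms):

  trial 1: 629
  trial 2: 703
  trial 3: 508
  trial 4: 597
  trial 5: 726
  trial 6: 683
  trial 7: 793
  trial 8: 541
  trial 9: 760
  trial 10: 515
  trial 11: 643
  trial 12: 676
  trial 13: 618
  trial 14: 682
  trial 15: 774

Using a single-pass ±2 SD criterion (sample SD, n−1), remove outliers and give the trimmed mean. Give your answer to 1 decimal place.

n = 15, ΣRT = 9848, M = 656.533
Σ(x−M)² = 113251.73; s = √(113251.73/14) = 89.941
Cutoffs: 656.533 ± 2·89.941 → [476.7, 836.4]
No RTs fall outside the cutoffs; all 15 retained. Mean = 9848/15 = 656.533

656.5 ms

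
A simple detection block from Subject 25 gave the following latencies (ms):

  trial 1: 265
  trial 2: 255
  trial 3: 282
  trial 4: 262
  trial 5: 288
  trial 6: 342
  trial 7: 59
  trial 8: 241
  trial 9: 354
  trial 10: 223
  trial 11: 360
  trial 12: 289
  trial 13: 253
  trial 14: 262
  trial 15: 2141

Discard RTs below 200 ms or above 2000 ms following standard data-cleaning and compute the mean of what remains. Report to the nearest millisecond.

283 ms

Excluded: 59, 2141
Retained (n=13): Σ = 3676
Mean = 3676/13 = 282.7692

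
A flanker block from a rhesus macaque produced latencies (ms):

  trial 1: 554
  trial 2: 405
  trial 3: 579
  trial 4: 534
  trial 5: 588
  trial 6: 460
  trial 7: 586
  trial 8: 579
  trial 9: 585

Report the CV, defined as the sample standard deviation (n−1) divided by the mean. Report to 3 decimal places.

0.121

n = 9, Σ = 4870, M = 541.1111
Σ(x−M)² = 34332.889; s = √(34332.889/8) = 65.5104
CV = 65.5104 / 541.1111 = 0.12107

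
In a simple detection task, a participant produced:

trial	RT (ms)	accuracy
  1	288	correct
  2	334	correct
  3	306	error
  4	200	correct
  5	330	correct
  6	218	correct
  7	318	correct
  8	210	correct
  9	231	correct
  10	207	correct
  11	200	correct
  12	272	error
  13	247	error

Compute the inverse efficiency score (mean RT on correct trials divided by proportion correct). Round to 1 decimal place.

Correct trials (n=10): 288, 334, 200, 330, 218, 318, 210, 231, 207, 200
Mean correct RT = 2536/10 = 253.6000 ms
Proportion correct = 10/13
IES = 253.6000 / (10/13) = 329.680 ms

329.7 ms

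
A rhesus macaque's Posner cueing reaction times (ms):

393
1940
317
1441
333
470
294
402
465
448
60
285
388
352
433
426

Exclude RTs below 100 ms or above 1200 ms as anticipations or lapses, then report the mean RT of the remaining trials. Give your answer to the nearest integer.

Excluded: 60, 1441, 1940
Retained (n=13): Σ = 5006
Mean = 5006/13 = 385.0769

385 ms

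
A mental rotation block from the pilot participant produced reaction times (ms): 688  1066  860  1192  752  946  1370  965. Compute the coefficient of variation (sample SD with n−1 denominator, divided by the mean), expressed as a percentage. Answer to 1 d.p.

23.1%

n = 8, Σ = 7839, M = 979.8750
Σ(x−M)² = 357468.875; s = √(357468.875/7) = 225.9800
CV = 225.9800 / 979.8750 = 0.23062 = 23.062%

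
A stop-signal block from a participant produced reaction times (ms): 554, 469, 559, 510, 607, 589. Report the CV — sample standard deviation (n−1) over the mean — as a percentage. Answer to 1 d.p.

9.3%

n = 6, Σ = 3288, M = 548.0000
Σ(x−M)² = 13004.000; s = √(13004.000/5) = 50.9980
CV = 50.9980 / 548.0000 = 0.09306 = 9.306%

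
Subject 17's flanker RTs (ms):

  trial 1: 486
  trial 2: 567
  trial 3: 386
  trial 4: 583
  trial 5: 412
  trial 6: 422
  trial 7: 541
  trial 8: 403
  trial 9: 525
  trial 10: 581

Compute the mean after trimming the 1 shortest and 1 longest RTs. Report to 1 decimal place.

Sorted: 386, 403, 412, 422, 486, 525, 541, 567, 581, 583
Drop lowest 1 (386) and highest 1 (583)
Remaining (n=8): Σ = 3937, mean = 3937/8 = 492.125

492.1 ms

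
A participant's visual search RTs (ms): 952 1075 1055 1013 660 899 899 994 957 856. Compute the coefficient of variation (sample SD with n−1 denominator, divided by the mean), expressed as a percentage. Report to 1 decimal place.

12.8%

n = 10, Σ = 9360, M = 936.0000
Σ(x−M)² = 128786.000; s = √(128786.000/9) = 119.6226
CV = 119.6226 / 936.0000 = 0.12780 = 12.780%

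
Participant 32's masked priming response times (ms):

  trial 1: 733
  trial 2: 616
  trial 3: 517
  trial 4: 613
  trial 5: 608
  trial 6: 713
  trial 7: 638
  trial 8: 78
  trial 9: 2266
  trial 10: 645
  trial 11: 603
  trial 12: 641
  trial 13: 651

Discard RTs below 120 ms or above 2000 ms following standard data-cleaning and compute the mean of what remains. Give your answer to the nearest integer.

634 ms

Excluded: 78, 2266
Retained (n=11): Σ = 6978
Mean = 6978/11 = 634.3636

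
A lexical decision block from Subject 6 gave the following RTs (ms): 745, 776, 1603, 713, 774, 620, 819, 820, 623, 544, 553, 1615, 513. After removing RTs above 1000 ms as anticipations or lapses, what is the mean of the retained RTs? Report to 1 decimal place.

Excluded: 1603, 1615
Retained (n=11): Σ = 7500
Mean = 7500/11 = 681.8182

681.8 ms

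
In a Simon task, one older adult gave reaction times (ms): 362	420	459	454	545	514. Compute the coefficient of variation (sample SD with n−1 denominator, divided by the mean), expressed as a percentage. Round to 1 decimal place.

14.2%

n = 6, Σ = 2754, M = 459.0000
Σ(x−M)² = 21376.000; s = √(21376.000/5) = 65.3850
CV = 65.3850 / 459.0000 = 0.14245 = 14.245%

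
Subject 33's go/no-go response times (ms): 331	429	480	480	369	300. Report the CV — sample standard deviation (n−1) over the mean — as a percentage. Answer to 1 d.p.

n = 6, Σ = 2389, M = 398.1667
Σ(x−M)² = 29342.833; s = √(29342.833/5) = 76.6066
CV = 76.6066 / 398.1667 = 0.19240 = 19.240%

19.2%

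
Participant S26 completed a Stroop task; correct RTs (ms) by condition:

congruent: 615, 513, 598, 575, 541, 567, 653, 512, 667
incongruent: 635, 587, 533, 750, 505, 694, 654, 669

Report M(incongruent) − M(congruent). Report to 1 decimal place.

46.0 ms

M(congruent) = 5241/9 = 582.333
M(incongruent) = 5027/8 = 628.375
Difference = 628.375 − 582.333 = 46.042 ms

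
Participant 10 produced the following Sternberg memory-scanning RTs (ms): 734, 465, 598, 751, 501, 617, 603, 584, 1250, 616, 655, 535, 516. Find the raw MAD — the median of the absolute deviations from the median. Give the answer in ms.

Sorted: 465, 501, 516, 535, 584, 598, 603, 616, 617, 655, 734, 751, 1250 → median = 603
|x − 603|: 131, 138, 5, 148, 102, 14, 0, 19, 647, 13, 52, 68, 87
Sorted deviations: 0, 5, 13, 14, 19, 52, 68, 87, 102, 131, 138, 148, 647 → MAD = 68

68 ms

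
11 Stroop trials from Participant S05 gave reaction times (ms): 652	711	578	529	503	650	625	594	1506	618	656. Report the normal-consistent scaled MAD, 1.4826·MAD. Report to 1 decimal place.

46.0 ms

Sorted: 503, 529, 578, 594, 618, 625, 650, 652, 656, 711, 1506 → median = 625
|x − 625| sorted: 0, 7, 25, 27, 31, 31, 47, 86, 96, 122, 881 → MAD = 31
Robust SD ≈ 1.4826 × 31 = 45.961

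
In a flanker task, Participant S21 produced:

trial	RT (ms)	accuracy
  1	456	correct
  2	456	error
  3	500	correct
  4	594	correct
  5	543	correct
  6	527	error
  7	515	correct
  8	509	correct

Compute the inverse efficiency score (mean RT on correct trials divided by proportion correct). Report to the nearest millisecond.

Correct trials (n=6): 456, 500, 594, 543, 515, 509
Mean correct RT = 3117/6 = 519.5000 ms
Proportion correct = 6/8
IES = 519.5000 / (6/8) = 692.667 ms

693 ms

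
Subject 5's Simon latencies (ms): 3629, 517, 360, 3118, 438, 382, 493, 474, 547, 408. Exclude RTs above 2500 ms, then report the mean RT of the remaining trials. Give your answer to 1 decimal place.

Excluded: 3118, 3629
Retained (n=8): Σ = 3619
Mean = 3619/8 = 452.3750

452.4 ms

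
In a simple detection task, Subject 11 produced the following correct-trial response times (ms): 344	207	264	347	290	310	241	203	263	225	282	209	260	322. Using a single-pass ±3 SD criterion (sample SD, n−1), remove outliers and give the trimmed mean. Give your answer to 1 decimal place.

269.1 ms

n = 14, ΣRT = 3767, M = 269.071
Σ(x−M)² = 31470.93; s = √(31470.93/13) = 49.202
Cutoffs: 269.071 ± 3·49.202 → [121.5, 416.7]
No RTs fall outside the cutoffs; all 14 retained. Mean = 3767/14 = 269.071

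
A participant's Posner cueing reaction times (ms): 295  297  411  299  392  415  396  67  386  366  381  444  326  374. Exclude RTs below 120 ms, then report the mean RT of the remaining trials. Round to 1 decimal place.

Excluded: 67
Retained (n=13): Σ = 4782
Mean = 4782/13 = 367.8462

367.8 ms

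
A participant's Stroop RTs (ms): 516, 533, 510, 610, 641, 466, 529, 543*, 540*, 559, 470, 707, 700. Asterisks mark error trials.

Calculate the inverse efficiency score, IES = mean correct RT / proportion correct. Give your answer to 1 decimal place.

Correct trials (n=11): 516, 533, 510, 610, 641, 466, 529, 559, 470, 707, 700
Mean correct RT = 6241/11 = 567.3636 ms
Proportion correct = 11/13
IES = 567.3636 / (11/13) = 670.521 ms

670.5 ms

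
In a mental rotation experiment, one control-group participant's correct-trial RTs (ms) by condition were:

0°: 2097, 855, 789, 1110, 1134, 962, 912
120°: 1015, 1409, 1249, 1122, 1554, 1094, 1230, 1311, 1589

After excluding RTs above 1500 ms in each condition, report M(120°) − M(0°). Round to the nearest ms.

0°: exclude 2097
120°: exclude 1554, 1589
M(0°) = 5762/6 = 960.333
M(120°) = 8430/7 = 1204.286
Difference = 1204.286 − 960.333 = 243.952 ms

244 ms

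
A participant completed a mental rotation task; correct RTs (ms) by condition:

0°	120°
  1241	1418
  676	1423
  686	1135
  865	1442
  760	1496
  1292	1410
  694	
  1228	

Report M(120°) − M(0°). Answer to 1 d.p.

457.1 ms

M(0°) = 7442/8 = 930.250
M(120°) = 8324/6 = 1387.333
Difference = 1387.333 − 930.250 = 457.083 ms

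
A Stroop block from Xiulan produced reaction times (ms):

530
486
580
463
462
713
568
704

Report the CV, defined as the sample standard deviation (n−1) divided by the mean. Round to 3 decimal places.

0.177

n = 8, Σ = 4506, M = 563.2500
Σ(x−M)² = 69913.500; s = √(69913.500/7) = 99.9382
CV = 99.9382 / 563.2500 = 0.17743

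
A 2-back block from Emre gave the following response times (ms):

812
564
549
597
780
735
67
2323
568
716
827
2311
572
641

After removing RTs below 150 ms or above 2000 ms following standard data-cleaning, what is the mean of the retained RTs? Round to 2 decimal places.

Excluded: 67, 2311, 2323
Retained (n=11): Σ = 7361
Mean = 7361/11 = 669.1818

669.18 ms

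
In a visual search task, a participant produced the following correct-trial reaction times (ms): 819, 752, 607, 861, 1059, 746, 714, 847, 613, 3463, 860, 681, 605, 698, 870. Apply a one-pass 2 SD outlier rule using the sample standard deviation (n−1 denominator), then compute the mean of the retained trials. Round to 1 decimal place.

n = 15, ΣRT = 14195, M = 946.333
Σ(x−M)² = 6999663.33; s = √(6999663.33/14) = 707.090
Cutoffs: 946.333 ± 2·707.090 → [-467.8, 2360.5]
Outside: 3463 → excluded.
Retained (n=14): Σ = 10732, mean = 10732/14 = 766.571

766.6 ms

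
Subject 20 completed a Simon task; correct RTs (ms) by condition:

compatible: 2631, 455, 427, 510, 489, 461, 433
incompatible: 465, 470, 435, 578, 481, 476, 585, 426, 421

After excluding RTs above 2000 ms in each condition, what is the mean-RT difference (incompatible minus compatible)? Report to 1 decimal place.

19.4 ms

compatible: exclude 2631
M(compatible) = 2775/6 = 462.500
M(incompatible) = 4337/9 = 481.889
Difference = 481.889 − 462.500 = 19.389 ms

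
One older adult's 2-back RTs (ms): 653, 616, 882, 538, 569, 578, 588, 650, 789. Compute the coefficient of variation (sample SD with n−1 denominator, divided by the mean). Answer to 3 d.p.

n = 9, Σ = 5863, M = 651.4444
Σ(x−M)² = 102424.222; s = √(102424.222/8) = 113.1505
CV = 113.1505 / 651.4444 = 0.17369

0.174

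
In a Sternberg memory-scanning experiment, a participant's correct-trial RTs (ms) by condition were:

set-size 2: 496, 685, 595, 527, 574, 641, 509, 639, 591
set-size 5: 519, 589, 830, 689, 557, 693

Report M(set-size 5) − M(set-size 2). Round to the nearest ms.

62 ms

M(set-size 2) = 5257/9 = 584.111
M(set-size 5) = 3877/6 = 646.167
Difference = 646.167 − 584.111 = 62.056 ms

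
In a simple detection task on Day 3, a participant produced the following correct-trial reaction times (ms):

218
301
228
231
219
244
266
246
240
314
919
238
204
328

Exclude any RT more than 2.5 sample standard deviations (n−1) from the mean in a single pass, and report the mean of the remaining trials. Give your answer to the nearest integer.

252 ms

n = 14, ΣRT = 4196, M = 299.714
Σ(x−M)² = 431238.86; s = √(431238.86/13) = 182.132
Cutoffs: 299.714 ± 2.5·182.132 → [-155.6, 755.0]
Outside: 919 → excluded.
Retained (n=13): Σ = 3277, mean = 3277/13 = 252.077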